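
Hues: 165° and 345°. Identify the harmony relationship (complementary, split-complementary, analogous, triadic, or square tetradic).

complementary

Sort the hues: 165°, 345°.
Successive gaps around the wheel: 180°, 180°.
Two hues 180° apart are complementary.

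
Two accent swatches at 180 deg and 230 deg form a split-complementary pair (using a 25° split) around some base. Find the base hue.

The accents sit 25° either side of the complement, so the complement is their short-arc midpoint on the wheel.
Short-arc midpoint of 180° and 230°: 205°.
Base is 180° from the complement: 205 − 180 = 25°

25°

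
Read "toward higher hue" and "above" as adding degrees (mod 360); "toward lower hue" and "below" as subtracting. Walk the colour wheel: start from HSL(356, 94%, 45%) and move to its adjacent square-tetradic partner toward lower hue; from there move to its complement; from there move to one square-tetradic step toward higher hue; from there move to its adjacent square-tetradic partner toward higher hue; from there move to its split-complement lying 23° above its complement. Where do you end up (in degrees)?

square ↓ −90°: 356 − 90 = 266°
complement +180°: 266 + 180 = 446 → 446 − 360 = 86°
square ↑ +90°: 86 + 90 = 176°
square ↑ +90°: 176 + 90 = 266°
split-comp 23° ↑ +203°: 266 + 203 = 469 → 469 − 360 = 109°

109°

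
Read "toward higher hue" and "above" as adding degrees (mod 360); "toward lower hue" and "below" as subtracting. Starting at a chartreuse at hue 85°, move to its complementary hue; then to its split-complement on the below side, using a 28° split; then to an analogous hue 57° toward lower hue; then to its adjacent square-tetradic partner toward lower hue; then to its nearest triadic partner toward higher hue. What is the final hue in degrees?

complement +180°: 85 + 180 = 265°
split-comp 28° ↓ +152°: 265 + 152 = 417 → 417 − 360 = 57°
analog 57° ↓ −57°: 57 − 57 = 0°
square ↓ −90°: 0 − 90 = -90 → -90 + 360 = 270°
triadic ↑ +120°: 270 + 120 = 390 → 390 − 360 = 30°

30°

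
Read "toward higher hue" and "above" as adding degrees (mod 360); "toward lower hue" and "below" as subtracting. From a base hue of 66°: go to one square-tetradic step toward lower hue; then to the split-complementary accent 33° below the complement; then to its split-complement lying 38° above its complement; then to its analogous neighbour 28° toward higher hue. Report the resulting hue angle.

square ↓ −90°: 66 − 90 = -24 → -24 + 360 = 336°
split-comp 33° ↓ +147°: 336 + 147 = 483 → 483 − 360 = 123°
split-comp 38° ↑ +218°: 123 + 218 = 341°
analog 28° ↑ +28°: 341 + 28 = 369 → 369 − 360 = 9°

9°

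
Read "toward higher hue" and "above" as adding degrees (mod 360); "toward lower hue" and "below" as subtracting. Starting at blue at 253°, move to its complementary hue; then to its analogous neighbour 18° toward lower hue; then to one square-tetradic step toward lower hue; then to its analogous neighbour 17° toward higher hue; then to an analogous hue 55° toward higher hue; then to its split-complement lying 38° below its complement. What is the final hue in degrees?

179°

complement +180°: 253 + 180 = 433 → 433 − 360 = 73°
analog 18° ↓ −18°: 73 − 18 = 55°
square ↓ −90°: 55 − 90 = -35 → -35 + 360 = 325°
analog 17° ↑ +17°: 325 + 17 = 342°
analog 55° ↑ +55°: 342 + 55 = 397 → 397 − 360 = 37°
split-comp 38° ↓ +142°: 37 + 142 = 179°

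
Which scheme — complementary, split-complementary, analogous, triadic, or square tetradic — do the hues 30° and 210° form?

Sort the hues: 30°, 210°.
Successive gaps around the wheel: 180°, 180°.
Two hues 180° apart are complementary.

complementary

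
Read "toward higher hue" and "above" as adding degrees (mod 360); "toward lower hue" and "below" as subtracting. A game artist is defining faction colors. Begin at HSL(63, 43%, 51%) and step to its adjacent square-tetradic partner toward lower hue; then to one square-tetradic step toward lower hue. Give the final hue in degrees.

63 − 90 = -27 → -27 + 360 = 333°   (square ↓)
333 − 90 = 243°   (square ↓)

243°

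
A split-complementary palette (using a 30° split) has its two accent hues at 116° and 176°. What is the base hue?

The accents sit 30° either side of the complement, so the complement is their short-arc midpoint on the wheel.
Short-arc midpoint of 116° and 176°: 146°.
Base is 180° from the complement: 146 − 180 = -34 → -34 + 360 = 326°

326°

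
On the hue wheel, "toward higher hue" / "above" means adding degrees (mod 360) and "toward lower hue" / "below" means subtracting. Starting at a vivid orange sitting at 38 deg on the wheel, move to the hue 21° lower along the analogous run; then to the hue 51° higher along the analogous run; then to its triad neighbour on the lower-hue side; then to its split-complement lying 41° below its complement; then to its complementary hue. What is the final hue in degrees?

267°

−21° (analog 21° ↓): 38 − 21 = 17°
+51° (analog 51° ↑): 17 + 51 = 68°
−120° (triadic ↓): 68 − 120 = -52 → -52 + 360 = 308°
+139° (split-comp 41° ↓): 308 + 139 = 447 → 447 − 360 = 87°
+180° (complement): 87 + 180 = 267°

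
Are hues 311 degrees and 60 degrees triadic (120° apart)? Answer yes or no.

no

Angular distance: |311 − 60| = 251; shorter arc = 360 − 251 = 109°.
Triadic (120° apart) requires 120°.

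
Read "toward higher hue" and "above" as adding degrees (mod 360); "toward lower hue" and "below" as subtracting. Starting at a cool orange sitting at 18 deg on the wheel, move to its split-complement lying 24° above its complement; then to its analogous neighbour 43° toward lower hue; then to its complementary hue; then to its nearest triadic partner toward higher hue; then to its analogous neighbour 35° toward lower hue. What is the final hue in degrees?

84°

split-comp 24° ↑ +204°: 18 + 204 = 222°
analog 43° ↓ −43°: 222 − 43 = 179°
complement +180°: 179 + 180 = 359°
triadic ↑ +120°: 359 + 120 = 479 → 479 − 360 = 119°
analog 35° ↓ −35°: 119 − 35 = 84°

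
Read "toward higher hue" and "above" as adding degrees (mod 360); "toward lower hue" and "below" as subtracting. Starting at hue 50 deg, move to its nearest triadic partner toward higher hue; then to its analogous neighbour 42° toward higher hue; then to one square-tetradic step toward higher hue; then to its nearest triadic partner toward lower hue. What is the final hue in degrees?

182°

50 + 120 = 170°   (triadic ↑)
170 + 42 = 212°   (analog 42° ↑)
212 + 90 = 302°   (square ↑)
302 − 120 = 182°   (triadic ↓)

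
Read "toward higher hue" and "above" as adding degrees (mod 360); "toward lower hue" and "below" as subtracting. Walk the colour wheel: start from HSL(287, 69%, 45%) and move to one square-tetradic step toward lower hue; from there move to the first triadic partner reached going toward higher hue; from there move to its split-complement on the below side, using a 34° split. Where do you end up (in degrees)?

287 − 90 = 197°   (square ↓)
197 + 120 = 317°   (triadic ↑)
317 + 146 = 463 → 463 − 360 = 103°   (split-comp 34° ↓)

103°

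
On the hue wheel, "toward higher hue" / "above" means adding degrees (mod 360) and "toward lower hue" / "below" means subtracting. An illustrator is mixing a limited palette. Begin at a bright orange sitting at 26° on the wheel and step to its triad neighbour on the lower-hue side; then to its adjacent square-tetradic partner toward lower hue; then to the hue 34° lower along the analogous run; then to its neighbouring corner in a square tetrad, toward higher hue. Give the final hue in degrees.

232°

26 − 120 = -94 → -94 + 360 = 266°   (triadic ↓)
266 − 90 = 176°   (square ↓)
176 − 34 = 142°   (analog 34° ↓)
142 + 90 = 232°   (square ↑)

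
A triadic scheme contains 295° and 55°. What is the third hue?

A triad spaces three hues 120° apart.
The full set is {55°, 175°, 295°}.

175°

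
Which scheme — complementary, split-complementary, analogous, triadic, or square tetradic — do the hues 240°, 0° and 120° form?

Sort the hues: 0°, 120°, 240°.
Successive gaps around the wheel: 120°, 120°, 120°.
Three hues equally spaced 120° apart form a triad.

triadic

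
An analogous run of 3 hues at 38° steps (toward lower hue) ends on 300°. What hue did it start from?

16°

2 steps of 38° (toward lower hue) give a net shift of −76°.
Start = end − shift: 300 + 76 = 376 → 376 − 360 = 16°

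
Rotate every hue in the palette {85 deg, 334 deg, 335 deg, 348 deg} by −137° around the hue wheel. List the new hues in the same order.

85 − 137 = -52 → -52 + 360 = 308°
334 − 137 = 197°
335 − 137 = 198°
348 − 137 = 211°

308°, 197°, 198°, 211°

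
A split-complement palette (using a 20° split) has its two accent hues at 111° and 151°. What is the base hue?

311°

The accents sit 20° either side of the complement, so the complement is their short-arc midpoint on the wheel.
Short-arc midpoint of 111° and 151°: 131°.
Base is 180° from the complement: 131 − 180 = -49 → -49 + 360 = 311°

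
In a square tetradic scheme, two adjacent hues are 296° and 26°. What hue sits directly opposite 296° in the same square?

A square tetradic scheme places four hues 90° apart; opposite corners are 180° apart.
296 + 180 = 476 → 476 − 360 = 116°

116°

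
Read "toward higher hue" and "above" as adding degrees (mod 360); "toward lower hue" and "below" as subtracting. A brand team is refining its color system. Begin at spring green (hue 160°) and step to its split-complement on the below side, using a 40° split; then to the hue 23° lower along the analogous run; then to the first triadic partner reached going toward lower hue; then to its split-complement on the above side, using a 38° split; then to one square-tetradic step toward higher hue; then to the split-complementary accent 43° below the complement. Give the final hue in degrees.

242°

160 + 140 = 300°   (split-comp 40° ↓)
300 − 23 = 277°   (analog 23° ↓)
277 − 120 = 157°   (triadic ↓)
157 + 218 = 375 → 375 − 360 = 15°   (split-comp 38° ↑)
15 + 90 = 105°   (square ↑)
105 + 137 = 242°   (split-comp 43° ↓)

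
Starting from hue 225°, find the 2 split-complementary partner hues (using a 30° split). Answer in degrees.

15° and 75°

Complement of 225°: 225 + 180 = 405 → 405 − 360 = 45°
45 − 30 = 15°
45 + 30 = 75°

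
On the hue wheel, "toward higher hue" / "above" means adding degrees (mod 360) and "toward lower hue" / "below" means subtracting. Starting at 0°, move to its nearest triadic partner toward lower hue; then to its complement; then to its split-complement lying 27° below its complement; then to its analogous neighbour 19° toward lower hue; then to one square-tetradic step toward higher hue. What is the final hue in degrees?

0 − 120 = -120 → -120 + 360 = 240°   (triadic ↓)
240 + 180 = 420 → 420 − 360 = 60°   (complement)
60 + 153 = 213°   (split-comp 27° ↓)
213 − 19 = 194°   (analog 19° ↓)
194 + 90 = 284°   (square ↑)

284°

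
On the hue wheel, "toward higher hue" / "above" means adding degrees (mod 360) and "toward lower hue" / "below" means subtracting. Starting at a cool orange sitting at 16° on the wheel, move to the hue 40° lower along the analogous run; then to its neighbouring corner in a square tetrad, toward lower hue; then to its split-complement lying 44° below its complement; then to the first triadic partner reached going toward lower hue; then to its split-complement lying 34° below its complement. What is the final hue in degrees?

48°

16 − 40 = -24 → -24 + 360 = 336°   (analog 40° ↓)
336 − 90 = 246°   (square ↓)
246 + 136 = 382 → 382 − 360 = 22°   (split-comp 44° ↓)
22 − 120 = -98 → -98 + 360 = 262°   (triadic ↓)
262 + 146 = 408 → 408 − 360 = 48°   (split-comp 34° ↓)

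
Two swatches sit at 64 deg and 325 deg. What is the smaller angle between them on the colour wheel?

99°

|64 − 325| = 261.
The shorter arc is 360 − 261 = 99°.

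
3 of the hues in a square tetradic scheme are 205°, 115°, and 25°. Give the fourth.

A square tetradic scheme places four hues every 90°.
The full set through 25° is {25°, 115°, 205°, 295°}.
Given {25°, 115°, 205°}, the missing hue is 295°.

295°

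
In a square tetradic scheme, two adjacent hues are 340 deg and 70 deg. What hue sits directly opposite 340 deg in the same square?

160°

A square tetradic scheme places four hues 90° apart; opposite corners are 180° apart.
340 + 180 = 520 → 520 − 360 = 160°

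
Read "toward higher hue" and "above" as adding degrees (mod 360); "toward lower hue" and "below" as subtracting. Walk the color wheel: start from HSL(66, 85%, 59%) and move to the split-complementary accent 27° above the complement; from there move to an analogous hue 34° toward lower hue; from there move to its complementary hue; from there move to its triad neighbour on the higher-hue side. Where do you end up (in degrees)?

66 + 207 = 273°   (split-comp 27° ↑)
273 − 34 = 239°   (analog 34° ↓)
239 + 180 = 419 → 419 − 360 = 59°   (complement)
59 + 120 = 179°   (triadic ↑)

179°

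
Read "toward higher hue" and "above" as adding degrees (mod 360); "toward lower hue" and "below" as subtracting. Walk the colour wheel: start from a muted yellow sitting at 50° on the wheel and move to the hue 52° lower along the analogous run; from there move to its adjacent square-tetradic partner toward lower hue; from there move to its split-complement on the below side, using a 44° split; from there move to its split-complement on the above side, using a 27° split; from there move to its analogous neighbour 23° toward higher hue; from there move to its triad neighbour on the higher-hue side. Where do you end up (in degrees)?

34°

analog 52° ↓ −52°: 50 − 52 = -2 → -2 + 360 = 358°
square ↓ −90°: 358 − 90 = 268°
split-comp 44° ↓ +136°: 268 + 136 = 404 → 404 − 360 = 44°
split-comp 27° ↑ +207°: 44 + 207 = 251°
analog 23° ↑ +23°: 251 + 23 = 274°
triadic ↑ +120°: 274 + 120 = 394 → 394 − 360 = 34°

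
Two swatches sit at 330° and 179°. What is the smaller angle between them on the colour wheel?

151°

|330 − 179| = 151.
151 ≤ 180, so the shorter arc is 151°.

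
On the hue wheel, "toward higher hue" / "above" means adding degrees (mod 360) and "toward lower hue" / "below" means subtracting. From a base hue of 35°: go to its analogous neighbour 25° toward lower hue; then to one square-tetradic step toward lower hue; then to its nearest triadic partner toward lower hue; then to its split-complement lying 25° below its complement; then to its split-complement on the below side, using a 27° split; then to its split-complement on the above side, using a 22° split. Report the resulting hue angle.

−25° (analog 25° ↓): 35 − 25 = 10°
−90° (square ↓): 10 − 90 = -80 → -80 + 360 = 280°
−120° (triadic ↓): 280 − 120 = 160°
+155° (split-comp 25° ↓): 160 + 155 = 315°
+153° (split-comp 27° ↓): 315 + 153 = 468 → 468 − 360 = 108°
+202° (split-comp 22° ↑): 108 + 202 = 310°

310°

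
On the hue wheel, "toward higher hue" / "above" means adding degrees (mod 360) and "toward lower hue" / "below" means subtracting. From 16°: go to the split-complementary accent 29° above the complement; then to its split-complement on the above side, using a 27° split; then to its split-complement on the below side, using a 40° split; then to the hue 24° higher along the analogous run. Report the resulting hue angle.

236°

16 + 209 = 225°   (split-comp 29° ↑)
225 + 207 = 432 → 432 − 360 = 72°   (split-comp 27° ↑)
72 + 140 = 212°   (split-comp 40° ↓)
212 + 24 = 236°   (analog 24° ↑)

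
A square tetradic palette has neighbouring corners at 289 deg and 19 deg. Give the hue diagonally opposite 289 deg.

A square tetradic scheme places four hues 90° apart; opposite corners are 180° apart.
289 + 180 = 469 → 469 − 360 = 109°

109°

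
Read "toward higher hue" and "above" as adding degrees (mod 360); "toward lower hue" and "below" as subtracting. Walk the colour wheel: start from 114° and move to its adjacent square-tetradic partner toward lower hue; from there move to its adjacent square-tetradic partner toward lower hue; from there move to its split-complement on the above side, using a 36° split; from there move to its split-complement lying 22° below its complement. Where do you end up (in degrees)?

308°

114 − 90 = 24°   (square ↓)
24 − 90 = -66 → -66 + 360 = 294°   (square ↓)
294 + 216 = 510 → 510 − 360 = 150°   (split-comp 36° ↑)
150 + 158 = 308°   (split-comp 22° ↓)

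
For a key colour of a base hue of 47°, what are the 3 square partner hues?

A square tetradic scheme places four hues every 90°.
47 + 90 = 137°
47 + 180 = 227°
47 + 270 = 317°

137°, 227°, and 317°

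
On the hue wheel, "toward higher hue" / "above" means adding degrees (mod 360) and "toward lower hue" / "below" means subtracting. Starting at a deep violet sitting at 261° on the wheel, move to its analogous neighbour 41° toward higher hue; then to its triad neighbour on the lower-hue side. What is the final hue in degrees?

182°

+41° (analog 41° ↑): 261 + 41 = 302°
−120° (triadic ↓): 302 − 120 = 182°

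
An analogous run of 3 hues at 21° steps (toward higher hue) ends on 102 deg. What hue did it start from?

2 steps of 21° (toward higher hue) give a net shift of +42°.
Start = end − shift: 102 − 42 = 60°

60°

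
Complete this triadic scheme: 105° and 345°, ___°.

225°

A triad places three hues 120° apart.
The full set through 105° is {105°, 225°, 345°}.
Given {105°, 345°}, the missing hue is 225°.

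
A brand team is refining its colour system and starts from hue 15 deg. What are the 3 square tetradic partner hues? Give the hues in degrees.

A square tetradic scheme places four hues every 90°.
15 + 90 = 105°
15 + 180 = 195°
15 + 270 = 285°

105°, 195°, and 285°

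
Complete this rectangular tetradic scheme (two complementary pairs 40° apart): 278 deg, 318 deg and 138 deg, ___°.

A rectangular tetradic uses two complementary pairs 40° apart: offsets 0°, 40°, 180°, 220°.
Among {138°, 278°, 318°}, 138° and 318° are a 180° pair.
The remaining hue 278° needs its own complement: 278 + 180 = 458 → 458 − 360 = 98°

98°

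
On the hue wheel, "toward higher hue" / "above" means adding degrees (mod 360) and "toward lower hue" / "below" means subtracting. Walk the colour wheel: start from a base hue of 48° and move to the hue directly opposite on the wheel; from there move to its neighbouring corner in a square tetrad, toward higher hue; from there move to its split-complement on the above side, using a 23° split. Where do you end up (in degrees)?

complement +180°: 48 + 180 = 228°
square ↑ +90°: 228 + 90 = 318°
split-comp 23° ↑ +203°: 318 + 203 = 521 → 521 − 360 = 161°

161°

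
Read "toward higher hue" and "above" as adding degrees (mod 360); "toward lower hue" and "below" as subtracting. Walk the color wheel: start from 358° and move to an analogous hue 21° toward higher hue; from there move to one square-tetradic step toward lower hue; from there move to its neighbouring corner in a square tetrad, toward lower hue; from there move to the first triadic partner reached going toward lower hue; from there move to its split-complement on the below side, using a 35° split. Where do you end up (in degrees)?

224°

+21° (analog 21° ↑): 358 + 21 = 379 → 379 − 360 = 19°
−90° (square ↓): 19 − 90 = -71 → -71 + 360 = 289°
−90° (square ↓): 289 − 90 = 199°
−120° (triadic ↓): 199 − 120 = 79°
+145° (split-comp 35° ↓): 79 + 145 = 224°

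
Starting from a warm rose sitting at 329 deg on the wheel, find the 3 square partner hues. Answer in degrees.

A square tetradic scheme places four hues every 90°.
329 + 90 = 419 → 419 − 360 = 59°
329 + 180 = 509 → 509 − 360 = 149°
329 + 270 = 599 → 599 − 360 = 239°

59°, 149° and 239°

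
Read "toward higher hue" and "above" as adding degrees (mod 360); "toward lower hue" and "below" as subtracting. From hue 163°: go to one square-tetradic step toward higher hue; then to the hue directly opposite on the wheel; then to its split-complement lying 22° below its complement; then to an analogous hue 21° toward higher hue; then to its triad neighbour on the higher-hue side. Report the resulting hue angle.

12°

163 + 90 = 253°   (square ↑)
253 + 180 = 433 → 433 − 360 = 73°   (complement)
73 + 158 = 231°   (split-comp 22° ↓)
231 + 21 = 252°   (analog 21° ↑)
252 + 120 = 372 → 372 − 360 = 12°   (triadic ↑)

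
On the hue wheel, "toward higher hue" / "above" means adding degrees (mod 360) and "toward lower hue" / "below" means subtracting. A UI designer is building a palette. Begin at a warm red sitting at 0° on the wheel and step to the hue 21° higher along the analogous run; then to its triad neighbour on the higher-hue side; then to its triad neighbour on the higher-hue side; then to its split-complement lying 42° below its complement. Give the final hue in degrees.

39°

+21° (analog 21° ↑): 0 + 21 = 21°
+120° (triadic ↑): 21 + 120 = 141°
+120° (triadic ↑): 141 + 120 = 261°
+138° (split-comp 42° ↓): 261 + 138 = 399 → 399 − 360 = 39°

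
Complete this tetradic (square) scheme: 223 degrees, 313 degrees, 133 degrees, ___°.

A square tetradic scheme places four hues every 90°.
The full set through 133° is {43°, 133°, 223°, 313°}.
Given {133°, 223°, 313°}, the missing hue is 43°.

43°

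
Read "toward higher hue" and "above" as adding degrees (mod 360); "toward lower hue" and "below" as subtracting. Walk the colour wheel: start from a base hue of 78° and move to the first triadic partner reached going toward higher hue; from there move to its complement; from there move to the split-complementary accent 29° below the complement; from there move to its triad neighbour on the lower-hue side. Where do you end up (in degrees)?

triadic ↑ +120°: 78 + 120 = 198°
complement +180°: 198 + 180 = 378 → 378 − 360 = 18°
split-comp 29° ↓ +151°: 18 + 151 = 169°
triadic ↓ −120°: 169 − 120 = 49°

49°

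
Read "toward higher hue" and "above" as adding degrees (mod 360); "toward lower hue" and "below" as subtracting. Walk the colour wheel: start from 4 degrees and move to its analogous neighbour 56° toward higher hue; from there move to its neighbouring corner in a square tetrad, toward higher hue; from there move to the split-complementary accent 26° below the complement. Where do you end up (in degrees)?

+56° (analog 56° ↑): 4 + 56 = 60°
+90° (square ↑): 60 + 90 = 150°
+154° (split-comp 26° ↓): 150 + 154 = 304°

304°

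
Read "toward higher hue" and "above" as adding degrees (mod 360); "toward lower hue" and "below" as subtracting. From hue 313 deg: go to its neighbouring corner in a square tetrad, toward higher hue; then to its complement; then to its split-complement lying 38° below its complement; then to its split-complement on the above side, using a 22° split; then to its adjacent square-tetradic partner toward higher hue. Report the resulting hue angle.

square ↑ +90°: 313 + 90 = 403 → 403 − 360 = 43°
complement +180°: 43 + 180 = 223°
split-comp 38° ↓ +142°: 223 + 142 = 365 → 365 − 360 = 5°
split-comp 22° ↑ +202°: 5 + 202 = 207°
square ↑ +90°: 207 + 90 = 297°

297°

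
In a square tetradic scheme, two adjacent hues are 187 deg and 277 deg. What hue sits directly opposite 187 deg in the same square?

7°

A square tetradic scheme places four hues 90° apart; opposite corners are 180° apart.
187 + 180 = 367 → 367 − 360 = 7°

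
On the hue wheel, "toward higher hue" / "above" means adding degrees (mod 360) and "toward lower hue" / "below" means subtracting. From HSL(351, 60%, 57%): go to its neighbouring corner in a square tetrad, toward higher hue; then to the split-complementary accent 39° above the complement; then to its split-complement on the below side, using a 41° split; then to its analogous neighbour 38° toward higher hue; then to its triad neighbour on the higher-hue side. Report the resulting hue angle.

237°

square ↑ +90°: 351 + 90 = 441 → 441 − 360 = 81°
split-comp 39° ↑ +219°: 81 + 219 = 300°
split-comp 41° ↓ +139°: 300 + 139 = 439 → 439 − 360 = 79°
analog 38° ↑ +38°: 79 + 38 = 117°
triadic ↑ +120°: 117 + 120 = 237°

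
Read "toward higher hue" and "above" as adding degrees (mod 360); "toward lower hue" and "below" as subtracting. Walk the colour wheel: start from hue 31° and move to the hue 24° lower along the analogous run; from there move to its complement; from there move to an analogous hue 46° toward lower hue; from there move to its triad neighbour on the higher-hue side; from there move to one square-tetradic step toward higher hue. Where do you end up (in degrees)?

351°

−24° (analog 24° ↓): 31 − 24 = 7°
+180° (complement): 7 + 180 = 187°
−46° (analog 46° ↓): 187 − 46 = 141°
+120° (triadic ↑): 141 + 120 = 261°
+90° (square ↑): 261 + 90 = 351°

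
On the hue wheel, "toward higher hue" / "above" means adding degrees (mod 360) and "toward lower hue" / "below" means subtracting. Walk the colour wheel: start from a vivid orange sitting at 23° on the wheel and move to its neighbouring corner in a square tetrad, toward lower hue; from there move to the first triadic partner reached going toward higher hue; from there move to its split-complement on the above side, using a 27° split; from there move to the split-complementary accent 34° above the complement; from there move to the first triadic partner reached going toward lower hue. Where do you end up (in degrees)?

354°

23 − 90 = -67 → -67 + 360 = 293°   (square ↓)
293 + 120 = 413 → 413 − 360 = 53°   (triadic ↑)
53 + 207 = 260°   (split-comp 27° ↑)
260 + 214 = 474 → 474 − 360 = 114°   (split-comp 34° ↑)
114 − 120 = -6 → -6 + 360 = 354°   (triadic ↓)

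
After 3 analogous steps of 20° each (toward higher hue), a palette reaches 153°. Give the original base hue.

93°

3 steps of 20° (toward higher hue) give a net shift of +60°.
Start = end − shift: 153 − 60 = 93°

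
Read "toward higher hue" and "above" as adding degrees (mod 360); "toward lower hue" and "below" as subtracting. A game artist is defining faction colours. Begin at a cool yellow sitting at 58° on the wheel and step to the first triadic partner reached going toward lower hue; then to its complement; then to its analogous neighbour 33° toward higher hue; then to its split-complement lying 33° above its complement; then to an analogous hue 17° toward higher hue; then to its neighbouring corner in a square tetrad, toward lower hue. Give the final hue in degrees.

291°

triadic ↓ −120°: 58 − 120 = -62 → -62 + 360 = 298°
complement +180°: 298 + 180 = 478 → 478 − 360 = 118°
analog 33° ↑ +33°: 118 + 33 = 151°
split-comp 33° ↑ +213°: 151 + 213 = 364 → 364 − 360 = 4°
analog 17° ↑ +17°: 4 + 17 = 21°
square ↓ −90°: 21 − 90 = -69 → -69 + 360 = 291°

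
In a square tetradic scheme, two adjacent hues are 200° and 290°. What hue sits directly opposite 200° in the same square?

20°

A square tetradic scheme places four hues 90° apart; opposite corners are 180° apart.
200 + 180 = 380 → 380 − 360 = 20°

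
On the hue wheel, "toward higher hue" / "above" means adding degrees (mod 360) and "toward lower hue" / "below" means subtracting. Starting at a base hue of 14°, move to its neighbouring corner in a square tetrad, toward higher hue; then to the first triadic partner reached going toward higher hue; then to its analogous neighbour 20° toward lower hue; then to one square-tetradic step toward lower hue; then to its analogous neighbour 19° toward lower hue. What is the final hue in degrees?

square ↑ +90°: 14 + 90 = 104°
triadic ↑ +120°: 104 + 120 = 224°
analog 20° ↓ −20°: 224 − 20 = 204°
square ↓ −90°: 204 − 90 = 114°
analog 19° ↓ −19°: 114 − 19 = 95°

95°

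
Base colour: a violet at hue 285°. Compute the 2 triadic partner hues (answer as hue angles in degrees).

A triad places three hues 120° apart.
285 + 120 = 405 → 405 − 360 = 45°
285 + 240 = 525 → 525 − 360 = 165°

45° and 165°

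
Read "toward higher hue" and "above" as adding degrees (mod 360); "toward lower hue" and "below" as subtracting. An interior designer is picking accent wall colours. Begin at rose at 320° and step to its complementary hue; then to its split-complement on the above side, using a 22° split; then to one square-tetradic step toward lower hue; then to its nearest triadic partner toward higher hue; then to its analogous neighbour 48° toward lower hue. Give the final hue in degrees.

320 + 180 = 500 → 500 − 360 = 140°   (complement)
140 + 202 = 342°   (split-comp 22° ↑)
342 − 90 = 252°   (square ↓)
252 + 120 = 372 → 372 − 360 = 12°   (triadic ↑)
12 − 48 = -36 → -36 + 360 = 324°   (analog 48° ↓)

324°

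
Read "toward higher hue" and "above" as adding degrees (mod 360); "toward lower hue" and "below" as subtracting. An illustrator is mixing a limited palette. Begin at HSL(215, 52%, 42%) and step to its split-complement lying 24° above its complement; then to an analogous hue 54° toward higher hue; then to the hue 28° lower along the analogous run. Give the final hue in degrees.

85°

split-comp 24° ↑ +204°: 215 + 204 = 419 → 419 − 360 = 59°
analog 54° ↑ +54°: 59 + 54 = 113°
analog 28° ↓ −28°: 113 − 28 = 85°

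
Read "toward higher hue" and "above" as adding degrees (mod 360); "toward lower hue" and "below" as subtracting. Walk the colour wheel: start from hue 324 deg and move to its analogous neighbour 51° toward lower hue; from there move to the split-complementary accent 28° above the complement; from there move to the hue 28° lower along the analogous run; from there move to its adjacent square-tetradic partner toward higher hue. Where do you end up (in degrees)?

183°

analog 51° ↓ −51°: 324 − 51 = 273°
split-comp 28° ↑ +208°: 273 + 208 = 481 → 481 − 360 = 121°
analog 28° ↓ −28°: 121 − 28 = 93°
square ↑ +90°: 93 + 90 = 183°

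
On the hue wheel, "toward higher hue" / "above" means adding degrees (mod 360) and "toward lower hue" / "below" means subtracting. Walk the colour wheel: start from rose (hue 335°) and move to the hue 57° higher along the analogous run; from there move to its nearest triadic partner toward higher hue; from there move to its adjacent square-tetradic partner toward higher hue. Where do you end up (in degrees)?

242°

+57° (analog 57° ↑): 335 + 57 = 392 → 392 − 360 = 32°
+120° (triadic ↑): 32 + 120 = 152°
+90° (square ↑): 152 + 90 = 242°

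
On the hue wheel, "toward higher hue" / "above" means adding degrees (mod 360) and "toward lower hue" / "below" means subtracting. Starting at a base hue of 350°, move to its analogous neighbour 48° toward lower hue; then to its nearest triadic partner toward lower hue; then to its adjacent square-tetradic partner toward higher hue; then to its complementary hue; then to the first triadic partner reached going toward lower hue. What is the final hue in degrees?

−48° (analog 48° ↓): 350 − 48 = 302°
−120° (triadic ↓): 302 − 120 = 182°
+90° (square ↑): 182 + 90 = 272°
+180° (complement): 272 + 180 = 452 → 452 − 360 = 92°
−120° (triadic ↓): 92 − 120 = -28 → -28 + 360 = 332°

332°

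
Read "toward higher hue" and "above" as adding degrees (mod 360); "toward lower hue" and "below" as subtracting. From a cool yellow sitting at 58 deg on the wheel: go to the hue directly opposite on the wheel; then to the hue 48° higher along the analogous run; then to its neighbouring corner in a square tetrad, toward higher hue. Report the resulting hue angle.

16°

+180° (complement): 58 + 180 = 238°
+48° (analog 48° ↑): 238 + 48 = 286°
+90° (square ↑): 286 + 90 = 376 → 376 − 360 = 16°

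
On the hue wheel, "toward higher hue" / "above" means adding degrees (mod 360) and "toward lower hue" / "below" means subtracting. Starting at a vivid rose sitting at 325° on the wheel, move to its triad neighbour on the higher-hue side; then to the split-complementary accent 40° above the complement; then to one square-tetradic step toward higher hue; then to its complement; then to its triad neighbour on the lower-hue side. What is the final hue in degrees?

triadic ↑ +120°: 325 + 120 = 445 → 445 − 360 = 85°
split-comp 40° ↑ +220°: 85 + 220 = 305°
square ↑ +90°: 305 + 90 = 395 → 395 − 360 = 35°
complement +180°: 35 + 180 = 215°
triadic ↓ −120°: 215 − 120 = 95°

95°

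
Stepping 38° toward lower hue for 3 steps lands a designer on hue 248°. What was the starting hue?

2°

3 steps of 38° (toward lower hue) give a net shift of −114°.
Start = end − shift: 248 + 114 = 362 → 362 − 360 = 2°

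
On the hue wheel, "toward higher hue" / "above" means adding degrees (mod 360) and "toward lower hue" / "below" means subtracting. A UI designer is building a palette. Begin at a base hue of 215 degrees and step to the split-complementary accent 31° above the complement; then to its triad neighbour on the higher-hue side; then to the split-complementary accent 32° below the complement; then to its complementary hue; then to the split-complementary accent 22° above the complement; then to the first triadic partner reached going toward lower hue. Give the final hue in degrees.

236°

215 + 211 = 426 → 426 − 360 = 66°   (split-comp 31° ↑)
66 + 120 = 186°   (triadic ↑)
186 + 148 = 334°   (split-comp 32° ↓)
334 + 180 = 514 → 514 − 360 = 154°   (complement)
154 + 202 = 356°   (split-comp 22° ↑)
356 − 120 = 236°   (triadic ↓)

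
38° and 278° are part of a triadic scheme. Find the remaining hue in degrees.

158°

A triad places three hues 120° apart.
The full set through 38° is {38°, 158°, 278°}.
Given {38°, 278°}, the missing hue is 158°.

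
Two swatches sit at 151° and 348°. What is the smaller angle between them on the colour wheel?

163°

|151 − 348| = 197.
The shorter arc is 360 − 197 = 163°.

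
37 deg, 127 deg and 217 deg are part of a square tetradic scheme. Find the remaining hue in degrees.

A square tetradic scheme places four hues every 90°.
The full set through 37° is {37°, 127°, 217°, 307°}.
Given {37°, 127°, 217°}, the missing hue is 307°.

307°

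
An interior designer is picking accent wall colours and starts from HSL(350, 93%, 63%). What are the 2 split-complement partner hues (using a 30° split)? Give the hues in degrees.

Complement of 350°: 350 + 180 = 530 → 530 − 360 = 170°
170 − 30 = 140°
170 + 30 = 200°

140° and 200°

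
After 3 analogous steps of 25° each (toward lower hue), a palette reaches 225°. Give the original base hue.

3 steps of 25° (toward lower hue) give a net shift of −75°.
Start = end − shift: 225 + 75 = 300°

300°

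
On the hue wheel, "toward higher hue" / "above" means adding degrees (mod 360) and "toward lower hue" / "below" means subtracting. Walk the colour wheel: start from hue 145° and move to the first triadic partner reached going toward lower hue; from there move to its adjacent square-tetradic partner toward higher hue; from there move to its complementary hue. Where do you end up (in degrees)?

295°

−120° (triadic ↓): 145 − 120 = 25°
+90° (square ↑): 25 + 90 = 115°
+180° (complement): 115 + 180 = 295°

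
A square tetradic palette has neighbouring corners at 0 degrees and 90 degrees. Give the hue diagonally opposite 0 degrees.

180°

A square tetradic scheme places four hues 90° apart; opposite corners are 180° apart.
0 + 180 = 180°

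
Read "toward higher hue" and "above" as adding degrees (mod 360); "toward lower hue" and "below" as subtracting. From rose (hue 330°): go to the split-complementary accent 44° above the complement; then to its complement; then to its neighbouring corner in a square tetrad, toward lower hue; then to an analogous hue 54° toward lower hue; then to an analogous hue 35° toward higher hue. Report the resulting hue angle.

330 + 224 = 554 → 554 − 360 = 194°   (split-comp 44° ↑)
194 + 180 = 374 → 374 − 360 = 14°   (complement)
14 − 90 = -76 → -76 + 360 = 284°   (square ↓)
284 − 54 = 230°   (analog 54° ↓)
230 + 35 = 265°   (analog 35° ↑)

265°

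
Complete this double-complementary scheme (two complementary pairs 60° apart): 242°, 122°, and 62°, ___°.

302°

A rectangular tetradic uses two complementary pairs 60° apart: offsets 0°, 60°, 180°, 240°.
Among {62°, 122°, 242°}, 62° and 242° are a 180° pair.
The remaining hue 122° needs its own complement: 122 + 180 = 302°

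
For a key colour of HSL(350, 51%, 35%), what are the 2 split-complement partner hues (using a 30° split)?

140° and 200°

Split-complementary hues sit 30° either side of the complement.
Complement of 350°: 350 + 180 = 530 → 530 − 360 = 170°
170 − 30 = 140°
170 + 30 = 200°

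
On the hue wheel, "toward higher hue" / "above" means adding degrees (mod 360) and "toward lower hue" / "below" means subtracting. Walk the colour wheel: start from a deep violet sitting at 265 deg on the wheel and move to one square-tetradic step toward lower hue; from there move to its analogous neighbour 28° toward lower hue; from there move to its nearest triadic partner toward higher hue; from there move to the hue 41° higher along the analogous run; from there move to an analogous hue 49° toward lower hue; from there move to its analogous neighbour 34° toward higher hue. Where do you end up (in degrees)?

293°

square ↓ −90°: 265 − 90 = 175°
analog 28° ↓ −28°: 175 − 28 = 147°
triadic ↑ +120°: 147 + 120 = 267°
analog 41° ↑ +41°: 267 + 41 = 308°
analog 49° ↓ −49°: 308 − 49 = 259°
analog 34° ↑ +34°: 259 + 34 = 293°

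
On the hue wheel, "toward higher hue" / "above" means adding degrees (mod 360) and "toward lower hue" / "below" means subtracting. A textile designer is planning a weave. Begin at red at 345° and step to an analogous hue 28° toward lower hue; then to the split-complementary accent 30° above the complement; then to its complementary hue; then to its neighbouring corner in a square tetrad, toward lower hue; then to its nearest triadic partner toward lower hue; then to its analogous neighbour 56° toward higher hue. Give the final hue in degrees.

345 − 28 = 317°   (analog 28° ↓)
317 + 210 = 527 → 527 − 360 = 167°   (split-comp 30° ↑)
167 + 180 = 347°   (complement)
347 − 90 = 257°   (square ↓)
257 − 120 = 137°   (triadic ↓)
137 + 56 = 193°   (analog 56° ↑)

193°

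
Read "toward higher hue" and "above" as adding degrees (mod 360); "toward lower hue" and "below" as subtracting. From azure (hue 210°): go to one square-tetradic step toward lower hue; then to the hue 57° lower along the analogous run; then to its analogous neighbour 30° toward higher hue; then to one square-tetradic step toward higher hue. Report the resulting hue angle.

183°

210 − 90 = 120°   (square ↓)
120 − 57 = 63°   (analog 57° ↓)
63 + 30 = 93°   (analog 30° ↑)
93 + 90 = 183°   (square ↑)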